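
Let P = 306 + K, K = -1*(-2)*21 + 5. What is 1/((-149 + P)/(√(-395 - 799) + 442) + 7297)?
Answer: 717186947/5233642151015 + 102*I*√1194/5233642151015 ≈ 0.00013703 + 6.7344e-10*I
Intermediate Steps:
K = 47 (K = 2*21 + 5 = 42 + 5 = 47)
P = 353 (P = 306 + 47 = 353)
1/((-149 + P)/(√(-395 - 799) + 442) + 7297) = 1/((-149 + 353)/(√(-395 - 799) + 442) + 7297) = 1/(204/(√(-1194) + 442) + 7297) = 1/(204/(I*√1194 + 442) + 7297) = 1/(204/(442 + I*√1194) + 7297) = 1/(7297 + 204/(442 + I*√1194))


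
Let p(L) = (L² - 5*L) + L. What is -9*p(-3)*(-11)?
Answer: 2079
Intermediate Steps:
p(L) = L² - 4*L
-9*p(-3)*(-11) = -(-27)*(-4 - 3)*(-11) = -(-27)*(-7)*(-11) = -9*21*(-11) = -189*(-11) = 2079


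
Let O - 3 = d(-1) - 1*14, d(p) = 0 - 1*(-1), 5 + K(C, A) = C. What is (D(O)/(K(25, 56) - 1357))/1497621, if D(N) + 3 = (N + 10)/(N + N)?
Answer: 1/667439759 ≈ 1.4983e-9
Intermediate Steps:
K(C, A) = -5 + C
d(p) = 1 (d(p) = 0 + 1 = 1)
O = -10 (O = 3 + (1 - 1*14) = 3 + (1 - 14) = 3 - 13 = -10)
D(N) = -3 + (10 + N)/(2*N) (D(N) = -3 + (N + 10)/(N + N) = -3 + (10 + N)/((2*N)) = -3 + (10 + N)*(1/(2*N)) = -3 + (10 + N)/(2*N))
(D(O)/(K(25, 56) - 1357))/1497621 = ((-5/2 + 5/(-10))/((-5 + 25) - 1357))/1497621 = ((-5/2 + 5*(-⅒))/(20 - 1357))*(1/1497621) = ((-5/2 - ½)/(-1337))*(1/1497621) = -1/1337*(-3)*(1/1497621) = (3/1337)*(1/1497621) = 1/667439759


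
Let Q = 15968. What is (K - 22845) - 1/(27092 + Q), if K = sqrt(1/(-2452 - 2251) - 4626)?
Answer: -983705701/43060 + 31*I*sqrt(106471217)/4703 ≈ -22845.0 + 68.015*I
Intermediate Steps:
K = 31*I*sqrt(106471217)/4703 (K = sqrt(1/(-4703) - 4626) = sqrt(-1/4703 - 4626) = sqrt(-21756079/4703) = 31*I*sqrt(106471217)/4703 ≈ 68.015*I)
(K - 22845) - 1/(27092 + Q) = (31*I*sqrt(106471217)/4703 - 22845) - 1/(27092 + 15968) = (-22845 + 31*I*sqrt(106471217)/4703) - 1/43060 = -983705701/43060 + 31*I*sqrt(106471217)/4703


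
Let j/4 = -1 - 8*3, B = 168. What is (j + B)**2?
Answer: 4624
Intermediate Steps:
j = -100 (j = 4*(-1 - 8*3) = 4*(-1 - 24) = 4*(-25) = -100)
(j + B)**2 = (-100 + 168)**2 = 68**2 = 4624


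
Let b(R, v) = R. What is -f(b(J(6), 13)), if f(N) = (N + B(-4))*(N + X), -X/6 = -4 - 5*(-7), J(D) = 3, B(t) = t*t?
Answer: 3477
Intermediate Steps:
B(t) = t²
X = -186 (X = -6*(-4 - 5*(-7)) = -6*(-4 + 35) = -6*31 = -186)
f(N) = (-186 + N)*(16 + N) (f(N) = (N + (-4)²)*(N - 186) = (N + 16)*(-186 + N) = (16 + N)*(-186 + N) = (-186 + N)*(16 + N))
-f(b(J(6), 13)) = -(-2976 + 3² - 170*3) = -(-2976 + 9 - 510) = -1*(-3477) = 3477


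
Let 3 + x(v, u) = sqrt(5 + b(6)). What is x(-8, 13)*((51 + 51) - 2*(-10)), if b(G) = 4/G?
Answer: -366 + 122*sqrt(51)/3 ≈ -75.582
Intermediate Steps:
x(v, u) = -3 + sqrt(51)/3 (x(v, u) = -3 + sqrt(5 + 4/6) = -3 + sqrt(5 + 4*(1/6)) = -3 + sqrt(5 + 2/3) = -3 + sqrt(17/3) = -3 + sqrt(51)/3)
x(-8, 13)*((51 + 51) - 2*(-10)) = (-3 + sqrt(51)/3)*((51 + 51) - 2*(-10)) = (-3 + sqrt(51)/3)*(102 + 20) = (-3 + sqrt(51)/3)*122 = -366 + 122*sqrt(51)/3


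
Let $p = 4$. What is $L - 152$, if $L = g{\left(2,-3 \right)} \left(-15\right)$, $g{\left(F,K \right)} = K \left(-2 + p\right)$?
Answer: $-62$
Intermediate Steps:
$g{\left(F,K \right)} = 2 K$ ($g{\left(F,K \right)} = K \left(-2 + 4\right) = K 2 = 2 K$)
$L = 90$ ($L = 2 \left(-3\right) \left(-15\right) = \left(-6\right) \left(-15\right) = 90$)
$L - 152 = 90 - 152 = -62$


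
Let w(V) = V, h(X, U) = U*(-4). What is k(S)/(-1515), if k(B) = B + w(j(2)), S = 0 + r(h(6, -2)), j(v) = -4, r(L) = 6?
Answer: -2/1515 ≈ -0.0013201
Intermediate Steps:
h(X, U) = -4*U
S = 6 (S = 0 + 6 = 6)
k(B) = -4 + B (k(B) = B - 4 = -4 + B)
k(S)/(-1515) = (-4 + 6)/(-1515) = 2*(-1/1515) = -2/1515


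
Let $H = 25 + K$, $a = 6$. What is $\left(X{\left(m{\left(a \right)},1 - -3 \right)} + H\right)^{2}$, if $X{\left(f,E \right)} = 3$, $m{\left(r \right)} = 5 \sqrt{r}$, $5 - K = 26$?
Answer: $49$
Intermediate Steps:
$K = -21$ ($K = 5 - 26 = -21$)
$H = 4$ ($H = 25 - 21 = 4$)
$\left(X{\left(m{\left(a \right)},1 - -3 \right)} + H\right)^{2} = \left(3 + 4\right)^{2} = 7^{2} = 49$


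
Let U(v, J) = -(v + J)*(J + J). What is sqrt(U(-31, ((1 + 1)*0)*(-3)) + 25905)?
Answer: sqrt(25905) ≈ 160.95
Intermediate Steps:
U(v, J) = -2*J*(J + v) (U(v, J) = -(J + v)*2*J = -2*J*(J + v))
sqrt(U(-31, ((1 + 1)*0)*(-3)) + 25905) = sqrt(-2*((1 + 1)*0)*(-3)*(((1 + 1)*0)*(-3) - 31) + 25905) = sqrt(-2*(2*0)*(-3)*((2*0)*(-3) - 31) + 25905) = sqrt(-2*0*(-3)*(0*(-3) - 31) + 25905) = sqrt(-2*0*(0 - 31) + 25905) = sqrt(-2*0*(-31) + 25905) = sqrt(0 + 25905) = sqrt(25905)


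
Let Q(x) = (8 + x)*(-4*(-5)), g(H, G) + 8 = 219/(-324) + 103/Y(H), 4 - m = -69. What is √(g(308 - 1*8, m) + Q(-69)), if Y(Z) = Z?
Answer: I*√9949494/90 ≈ 35.048*I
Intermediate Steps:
m = 73 (m = 4 - 1*(-69) = 4 + 69 = 73)
g(H, G) = -937/108 + 103/H (g(H, G) = -8 + (219/(-324) + 103/H) = -8 + (219*(-1/324) + 103/H) = -8 + (-73/108 + 103/H) = -937/108 + 103/H)
Q(x) = 160 + 20*x (Q(x) = (8 + x)*20 = 160 + 20*x)
√(g(308 - 1*8, m) + Q(-69)) = √((-937/108 + 103/(308 - 1*8)) + (160 + 20*(-69))) = √((-937/108 + 103/(308 - 8)) + (160 - 1380)) = √((-937/108 + 103/300) - 1220) = √(-11249/1350 - 1220) = √(-1658249/1350) = I*√9949494/90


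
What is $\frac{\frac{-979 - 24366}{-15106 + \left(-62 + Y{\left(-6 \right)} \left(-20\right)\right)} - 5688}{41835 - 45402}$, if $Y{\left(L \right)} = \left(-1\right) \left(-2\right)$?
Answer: $\frac{86477759}{54246936} \approx 1.5942$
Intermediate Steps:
$Y{\left(L \right)} = 2$
$\frac{\frac{-979 - 24366}{-15106 + \left(-62 + Y{\left(-6 \right)} \left(-20\right)\right)} - 5688}{41835 - 45402} = \frac{\frac{-979 - 24366}{-15106 + \left(-62 + 2 \left(-20\right)\right)} - 5688}{41835 - 45402} = \frac{- \frac{25345}{-15106 - 102} - 5688}{-3567} = \left(- \frac{25345}{-15106 - 102} - 5688\right) \left(- \frac{1}{3567}\right) = \left(- \frac{25345}{-15208} - 5688\right) \left(- \frac{1}{3567}\right) = \left(\left(-25345\right) \left(- \frac{1}{15208}\right) - 5688\right) \left(- \frac{1}{3567}\right) = \left(\frac{25345}{15208} - 5688\right) \left(- \frac{1}{3567}\right) = \left(- \frac{86477759}{15208}\right) \left(- \frac{1}{3567}\right) = \frac{86477759}{54246936}$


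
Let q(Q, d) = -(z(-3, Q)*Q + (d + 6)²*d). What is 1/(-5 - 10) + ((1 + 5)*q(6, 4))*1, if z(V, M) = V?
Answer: -34381/15 ≈ -2292.1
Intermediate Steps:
q(Q, d) = 3*Q - d*(6 + d)² (q(Q, d) = -(-3*Q + (d + 6)²*d) = -(-3*Q + (6 + d)²*d) = -(-3*Q + d*(6 + d)²) = 3*Q - d*(6 + d)²)
1/(-5 - 10) + ((1 + 5)*q(6, 4))*1 = 1/(-5 - 10) + ((1 + 5)*(3*6 - 1*4*(6 + 4)²))*1 = 1/(-15) + (6*(18 - 1*4*10²))*1 = -1/15 + (6*(18 - 1*4*100))*1 = -1/15 + (6*(18 - 400))*1 = -1/15 + (6*(-382))*1 = -1/15 - 2292*1 = -1/15 - 2292 = -34381/15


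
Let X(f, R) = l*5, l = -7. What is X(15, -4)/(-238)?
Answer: 5/34 ≈ 0.14706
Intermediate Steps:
X(f, R) = -35 (X(f, R) = -7*5 = -35)
X(15, -4)/(-238) = -35/(-238) = -35*(-1/238) = 5/34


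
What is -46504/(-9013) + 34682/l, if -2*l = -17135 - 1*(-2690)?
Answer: 1296928012/130192785 ≈ 9.9616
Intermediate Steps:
l = 14445/2 (l = -(-17135 - 1*(-2690))/2 = -(-17135 + 2690)/2 = -1/2*(-14445) = 14445/2 ≈ 7222.5)
-46504/(-9013) + 34682/l = -46504/(-9013) + 34682/(14445/2) = -46504*(-1/9013) + 34682*(2/14445) = 46504/9013 + 69364/14445 = 1296928012/130192785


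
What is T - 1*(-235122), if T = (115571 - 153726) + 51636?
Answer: 248603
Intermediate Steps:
T = 13481 (T = -38155 + 51636 = 13481)
T - 1*(-235122) = 13481 - 1*(-235122) = 13481 + 235122 = 248603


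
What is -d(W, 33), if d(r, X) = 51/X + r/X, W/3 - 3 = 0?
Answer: -20/11 ≈ -1.8182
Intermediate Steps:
W = 9 (W = 9 + 3*0 = 9 + 0 = 9)
-d(W, 33) = -(51 + 9)/33 = -60/33 = -1*20/11 = -20/11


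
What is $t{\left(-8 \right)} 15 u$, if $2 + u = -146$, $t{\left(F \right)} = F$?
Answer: $17760$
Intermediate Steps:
$u = -148$ ($u = -2 - 146 = -148$)
$t{\left(-8 \right)} 15 u = \left(-8\right) 15 \left(-148\right) = \left(-120\right) \left(-148\right) = 17760$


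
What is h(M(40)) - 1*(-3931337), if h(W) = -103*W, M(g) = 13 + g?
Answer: 3925878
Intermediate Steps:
h(M(40)) - 1*(-3931337) = -103*(13 + 40) - 1*(-3931337) = -103*53 + 3931337 = -5459 + 3931337 = 3925878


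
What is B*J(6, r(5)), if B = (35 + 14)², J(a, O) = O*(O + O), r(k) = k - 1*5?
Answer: 0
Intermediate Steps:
r(k) = -5 + k (r(k) = k - 5 = -5 + k)
J(a, O) = 2*O² (J(a, O) = O*(2*O) = 2*O²)
B = 2401 (B = 49² = 2401)
B*J(6, r(5)) = 2401*(2*(-5 + 5)²) = 2401*(2*0²) = 2401*(2*0) = 2401*0 = 0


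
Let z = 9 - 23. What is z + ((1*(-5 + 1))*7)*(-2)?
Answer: 42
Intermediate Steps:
z = -14
z + ((1*(-5 + 1))*7)*(-2) = -14 + ((1*(-5 + 1))*7)*(-2) = -14 + ((1*(-4))*7)*(-2) = -14 - 4*7*(-2) = -14 - 28*(-2) = -14 + 56 = 42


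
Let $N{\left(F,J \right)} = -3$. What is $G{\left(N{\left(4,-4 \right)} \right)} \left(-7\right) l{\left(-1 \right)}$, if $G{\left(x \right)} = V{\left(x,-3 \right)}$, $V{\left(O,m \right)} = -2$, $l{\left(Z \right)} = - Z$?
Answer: $14$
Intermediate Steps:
$G{\left(x \right)} = -2$
$G{\left(N{\left(4,-4 \right)} \right)} \left(-7\right) l{\left(-1 \right)} = \left(-2\right) \left(-7\right) \left(\left(-1\right) \left(-1\right)\right) = 14 \cdot 1 = 14$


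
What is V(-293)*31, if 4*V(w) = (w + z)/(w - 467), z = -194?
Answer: 15097/3040 ≈ 4.9661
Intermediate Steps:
V(w) = (-194 + w)/(4*(-467 + w)) (V(w) = ((w - 194)/(w - 467))/4 = ((-194 + w)/(-467 + w))/4 = (-194 + w)/(4*(-467 + w)))
V(-293)*31 = ((-194 - 293)/(4*(-467 - 293)))*31 = ((¼)*(-487)/(-760))*31 = ((¼)*(-1/760)*(-487))*31 = (487/3040)*31 = 15097/3040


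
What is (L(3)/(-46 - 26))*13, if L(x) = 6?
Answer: -13/12 ≈ -1.0833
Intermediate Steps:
(L(3)/(-46 - 26))*13 = (6/(-46 - 26))*13 = (6/(-72))*13 = -1/72*6*13 = -1/12*13 = -13/12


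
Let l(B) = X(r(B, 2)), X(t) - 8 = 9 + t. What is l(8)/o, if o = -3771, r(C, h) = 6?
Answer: -23/3771 ≈ -0.0060992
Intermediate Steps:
X(t) = 17 + t (X(t) = 8 + (9 + t) = 17 + t)
l(B) = 23 (l(B) = 17 + 6 = 23)
l(8)/o = 23/(-3771) = 23*(-1/3771) = -23/3771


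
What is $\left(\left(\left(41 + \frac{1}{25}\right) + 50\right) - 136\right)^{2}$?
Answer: $\frac{1263376}{625} \approx 2021.4$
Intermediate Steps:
$\left(\left(\left(41 + \frac{1}{25}\right) + 50\right) - 136\right)^{2} = \left(\left(\frac{1026}{25} + 50\right) - 136\right)^{2} = \left(\frac{2276}{25} - 136\right)^{2} = \left(- \frac{1124}{25}\right)^{2} = \frac{1263376}{625}$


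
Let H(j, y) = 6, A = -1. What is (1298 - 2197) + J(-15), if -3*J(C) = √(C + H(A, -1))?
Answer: -899 - I ≈ -899.0 - 1.0*I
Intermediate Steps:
J(C) = -√(6 + C)/3 (J(C) = -√(C + 6)/3 = -√(6 + C)/3)
(1298 - 2197) + J(-15) = (1298 - 2197) - √(6 - 15)/3 = -899 - I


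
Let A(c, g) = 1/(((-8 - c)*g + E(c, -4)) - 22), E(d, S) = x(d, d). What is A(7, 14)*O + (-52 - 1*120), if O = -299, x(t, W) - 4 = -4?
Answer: -39605/232 ≈ -170.71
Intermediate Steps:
x(t, W) = 0 (x(t, W) = 4 - 4 = 0)
E(d, S) = 0
A(c, g) = 1/(-22 + g*(-8 - c)) (A(c, g) = 1/(((-8 - c)*g + 0) - 22) = 1/((g*(-8 - c) + 0) - 22) = 1/(g*(-8 - c) - 22) = 1/(-22 + g*(-8 - c)))
A(7, 14)*O + (-52 - 1*120) = -1/(22 + 8*14 + 7*14)*(-299) + (-52 - 1*120) = -1/(22 + 112 + 98)*(-299) + (-52 - 120) = -1/232*(-299) - 172 = 299/232 - 172 = -39605/232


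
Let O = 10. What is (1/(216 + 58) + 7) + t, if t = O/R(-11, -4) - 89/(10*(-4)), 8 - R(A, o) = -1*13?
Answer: 1116833/115080 ≈ 9.7048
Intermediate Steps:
R(A, o) = 21 (R(A, o) = 8 - (-1)*13 = 8 - 1*(-13) = 8 + 13 = 21)
t = 2269/840 (t = 10/21 - 89/(10*(-4)) = 10*(1/21) - 89/(-40) = 10/21 - 89*(-1/40) = 10/21 + 89/40 = 2269/840 ≈ 2.7012)
(1/(216 + 58) + 7) + t = (1/(216 + 58) + 7) + 2269/840 = (1/274 + 7) + 2269/840 = 1919/274 + 2269/840 = 1116833/115080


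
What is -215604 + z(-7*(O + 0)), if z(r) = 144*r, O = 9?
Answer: -224676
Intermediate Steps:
-215604 + z(-7*(O + 0)) = -215604 + 144*(-7*(9 + 0)) = -215604 + 144*(-7*9) = -215604 + 144*(-63) = -215604 - 9072 = -224676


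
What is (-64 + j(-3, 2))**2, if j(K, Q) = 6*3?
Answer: 2116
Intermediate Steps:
j(K, Q) = 18
(-64 + j(-3, 2))**2 = (-64 + 18)**2 = (-46)**2 = 2116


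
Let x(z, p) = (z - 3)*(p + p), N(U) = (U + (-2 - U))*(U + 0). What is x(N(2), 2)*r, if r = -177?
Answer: 4956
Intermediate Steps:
N(U) = -2*U
x(z, p) = 2*p*(-3 + z) (x(z, p) = (-3 + z)*(2*p) = 2*p*(-3 + z))
x(N(2), 2)*r = (2*2*(-3 - 2*2))*(-177) = (2*2*(-3 - 4))*(-177) = (2*2*(-7))*(-177) = -28*(-177) = 4956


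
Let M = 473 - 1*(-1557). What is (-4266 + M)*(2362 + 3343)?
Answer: -12756380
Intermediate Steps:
M = 2030 (M = 473 + 1557 = 2030)
(-4266 + M)*(2362 + 3343) = (-4266 + 2030)*(2362 + 3343) = -2236*5705 = -12756380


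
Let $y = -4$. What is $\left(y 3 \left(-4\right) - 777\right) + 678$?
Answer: $-51$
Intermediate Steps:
$\left(y 3 \left(-4\right) - 777\right) + 678 = \left(- 4 \cdot 3 \left(-4\right) - 777\right) + 678 = \left(\left(-4\right) \left(-12\right) - 777\right) + 678 = \left(48 - 777\right) + 678 = -729 + 678 = -51$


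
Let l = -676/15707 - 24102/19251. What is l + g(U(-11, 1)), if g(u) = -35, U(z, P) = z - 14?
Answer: -1219413865/33597273 ≈ -36.295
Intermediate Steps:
U(z, P) = -14 + z
l = -43509310/33597273 (l = -676*1/15707 - 24102*1/19251 = -676/15707 - 2678/2139 = -43509310/33597273 ≈ -1.2950)
l + g(U(-11, 1)) = -43509310/33597273 - 35 = -1219413865/33597273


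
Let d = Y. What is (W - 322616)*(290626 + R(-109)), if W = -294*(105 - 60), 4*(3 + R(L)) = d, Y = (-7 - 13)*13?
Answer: -97582742068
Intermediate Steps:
Y = -260 (Y = -20*13 = -260)
d = -260
R(L) = -68 (R(L) = -3 + (¼)*(-260) = -3 - 65 = -68)
W = -13230 (W = -294*45 = -13230)
(W - 322616)*(290626 + R(-109)) = (-13230 - 322616)*(290626 - 68) = -335846*290558 = -97582742068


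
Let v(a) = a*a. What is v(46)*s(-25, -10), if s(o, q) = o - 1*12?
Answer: -78292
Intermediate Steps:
v(a) = a²
s(o, q) = -12 + o (s(o, q) = o - 12 = -12 + o)
v(46)*s(-25, -10) = 46²*(-12 - 25) = 2116*(-37) = -78292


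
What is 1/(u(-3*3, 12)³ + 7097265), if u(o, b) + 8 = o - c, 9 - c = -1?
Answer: 1/7077582 ≈ 1.4129e-7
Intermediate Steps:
c = 10 (c = 9 - 1*(-1) = 9 + 1 = 10)
u(o, b) = -18 + o (u(o, b) = -8 + (o - 1*10) = -8 + (o - 10) = -8 + (-10 + o) = -18 + o)
1/(u(-3*3, 12)³ + 7097265) = 1/((-18 - 3*3)³ + 7097265) = 1/((-18 - 9)³ + 7097265) = 1/((-27)³ + 7097265) = 1/(-19683 + 7097265) = 1/7077582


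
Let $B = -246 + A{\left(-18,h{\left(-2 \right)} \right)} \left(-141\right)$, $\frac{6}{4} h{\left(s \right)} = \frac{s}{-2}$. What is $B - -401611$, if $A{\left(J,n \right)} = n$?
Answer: $401271$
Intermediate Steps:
$h{\left(s \right)} = - \frac{s}{3}$ ($h{\left(s \right)} = \frac{2 \frac{s}{-2}}{3} = \frac{2 s \left(- \frac{1}{2}\right)}{3} = \frac{2 \left(- \frac{s}{2}\right)}{3} = - \frac{s}{3}$)
$B = -340$ ($B = -246 + \left(- \frac{1}{3}\right) \left(-2\right) \left(-141\right) = -246 + \frac{2}{3} \left(-141\right) = -246 - 94 = -340$)
$B - -401611 = -340 - -401611 = -340 + 401611 = 401271$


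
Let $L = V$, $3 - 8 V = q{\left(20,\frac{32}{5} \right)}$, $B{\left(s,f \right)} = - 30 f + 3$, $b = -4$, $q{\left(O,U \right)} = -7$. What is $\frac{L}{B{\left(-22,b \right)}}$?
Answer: $\frac{5}{492} \approx 0.010163$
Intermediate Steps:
$B{\left(s,f \right)} = 3 - 30 f$
$V = \frac{5}{4}$ ($V = \frac{3}{8} - - \frac{7}{8} = \frac{3}{8} + \frac{7}{8} = \frac{5}{4} \approx 1.25$)
$L = \frac{5}{4} \approx 1.25$
$\frac{L}{B{\left(-22,b \right)}} = \frac{5}{4 \left(3 - -120\right)} = \frac{5}{4 \left(3 + 120\right)} = \frac{5}{4 \cdot 123} = \frac{5}{4} \cdot \frac{1}{123} = \frac{5}{492}$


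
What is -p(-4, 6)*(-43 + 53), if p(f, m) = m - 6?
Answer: 0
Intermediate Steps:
p(f, m) = -6 + m
-p(-4, 6)*(-43 + 53) = -(-6 + 6)*(-43 + 53) = -0*10 = -1*0 = 0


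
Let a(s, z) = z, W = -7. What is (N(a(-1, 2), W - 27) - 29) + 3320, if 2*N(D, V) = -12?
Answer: 3285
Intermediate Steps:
N(D, V) = -6 (N(D, V) = (½)*(-12) = -6)
(N(a(-1, 2), W - 27) - 29) + 3320 = (-6 - 29) + 3320 = -35 + 3320 = 3285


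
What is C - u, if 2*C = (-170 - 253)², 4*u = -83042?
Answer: 110225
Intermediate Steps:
u = -41521/2 (u = (¼)*(-83042) = -41521/2 ≈ -20761.)
C = 178929/2 (C = (-170 - 253)²/2 = (½)*(-423)² = (½)*178929 = 178929/2 ≈ 89465.)
C - u = 178929/2 - 1*(-41521/2) = 178929/2 + 41521/2 = 110225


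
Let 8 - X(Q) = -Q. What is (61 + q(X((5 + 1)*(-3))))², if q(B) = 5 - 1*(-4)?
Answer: 4900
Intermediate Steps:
X(Q) = 8 + Q (X(Q) = 8 - (-1)*Q = 8 + Q)
q(B) = 9 (q(B) = 5 + 4 = 9)
(61 + q(X((5 + 1)*(-3))))² = (61 + 9)² = 70² = 4900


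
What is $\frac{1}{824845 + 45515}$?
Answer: $\frac{1}{870360} \approx 1.149 \cdot 10^{-6}$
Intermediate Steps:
$\frac{1}{824845 + 45515} = \frac{1}{870360}$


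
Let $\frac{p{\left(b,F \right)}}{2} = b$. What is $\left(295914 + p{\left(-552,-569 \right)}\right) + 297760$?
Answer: $592570$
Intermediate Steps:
$p{\left(b,F \right)} = 2 b$
$\left(295914 + p{\left(-552,-569 \right)}\right) + 297760 = \left(295914 + 2 \left(-552\right)\right) + 297760 = \left(295914 - 1104\right) + 297760 = 294810 + 297760 = 592570$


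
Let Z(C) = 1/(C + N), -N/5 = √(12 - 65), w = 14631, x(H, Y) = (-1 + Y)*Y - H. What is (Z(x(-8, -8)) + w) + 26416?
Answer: 63417631/1545 + I*√53/1545 ≈ 41047.0 + 0.004712*I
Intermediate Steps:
x(H, Y) = -H + Y*(-1 + Y) (x(H, Y) = Y*(-1 + Y) - H = -H + Y*(-1 + Y))
N = -5*I*√53 (N = -5*√(12 - 65) = -5*I*√53 ≈ -36.401*I)
Z(C) = 1/(C - 5*I*√53)
(Z(x(-8, -8)) + w) + 26416 = (1/(((-8)² - 1*(-8) - 1*(-8)) - 5*I*√53) + 14631) + 26416 = (1/((64 + 8 + 8) - 5*I*√53) + 14631) + 26416 = (1/(80 - 5*I*√53) + 14631) + 26416 = (14631 + 1/(80 - 5*I*√53)) + 26416 = 41047 + 1/(80 - 5*I*√53)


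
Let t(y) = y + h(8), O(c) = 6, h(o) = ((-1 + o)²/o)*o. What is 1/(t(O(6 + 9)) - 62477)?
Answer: -1/62422 ≈ -1.6020e-5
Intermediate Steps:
h(o) = (-1 + o)² (h(o) = ((-1 + o)²/o)*o = (-1 + o)²)
t(y) = 49 + y (t(y) = y + (-1 + 8)² = y + 7² = y + 49 = 49 + y)
1/(t(O(6 + 9)) - 62477) = 1/((49 + 6) - 62477) = 1/(55 - 62477) = 1/(-62422) = -1/62422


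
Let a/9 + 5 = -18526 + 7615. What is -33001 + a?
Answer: -131245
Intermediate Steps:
a = -98244 (a = -45 + 9*(-18526 + 7615) = -45 + 9*(-10911) = -45 - 98199 = -98244)
-33001 + a = -33001 - 98244 = -131245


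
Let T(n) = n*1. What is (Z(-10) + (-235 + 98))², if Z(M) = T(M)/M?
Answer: 18496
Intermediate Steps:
T(n) = n
Z(M) = 1 (Z(M) = M/M = 1)
(Z(-10) + (-235 + 98))² = (1 + (-235 + 98))² = (1 - 137)² = (-136)² = 18496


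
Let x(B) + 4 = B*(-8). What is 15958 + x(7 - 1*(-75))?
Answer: 15298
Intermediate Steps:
x(B) = -4 - 8*B (x(B) = -4 + B*(-8) = -4 - 8*B)
15958 + x(7 - 1*(-75)) = 15958 + (-4 - 8*(7 - 1*(-75))) = 15958 + (-4 - 8*(7 + 75)) = 15958 + (-4 - 8*82) = 15958 + (-4 - 656) = 15958 - 660 = 15298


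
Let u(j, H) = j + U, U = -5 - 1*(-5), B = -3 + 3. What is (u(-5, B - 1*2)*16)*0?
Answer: 0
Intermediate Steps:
B = 0
U = 0 (U = -5 + 5 = 0)
u(j, H) = j (u(j, H) = j + 0 = j)
(u(-5, B - 1*2)*16)*0 = -5*16*0 = -80*0 = 0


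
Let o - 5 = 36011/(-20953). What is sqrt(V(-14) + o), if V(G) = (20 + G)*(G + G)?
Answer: 5*I*sqrt(2892645462)/20953 ≈ 12.834*I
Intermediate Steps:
o = 68754/20953 (o = 5 + 36011/(-20953) = 5 + 36011*(-1/20953) = 5 - 36011/20953 = 68754/20953 ≈ 3.2813)
V(G) = 2*G*(20 + G) (V(G) = (20 + G)*(2*G) = 2*G*(20 + G))
sqrt(V(-14) + o) = sqrt(2*(-14)*(20 - 14) + 68754/20953) = sqrt(2*(-14)*6 + 68754/20953) = sqrt(-168 + 68754/20953) = sqrt(-3451350/20953) = 5*I*sqrt(2892645462)/20953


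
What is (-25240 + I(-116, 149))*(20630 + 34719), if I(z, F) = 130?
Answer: -1389813390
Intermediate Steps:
(-25240 + I(-116, 149))*(20630 + 34719) = (-25240 + 130)*(20630 + 34719) = -25110*55349 = -1389813390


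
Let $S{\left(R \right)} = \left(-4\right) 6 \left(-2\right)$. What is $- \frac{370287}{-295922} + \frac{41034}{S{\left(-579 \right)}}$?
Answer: $\frac{1013386427}{1183688} \approx 856.13$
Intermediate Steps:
$S{\left(R \right)} = 48$ ($S{\left(R \right)} = \left(-24\right) \left(-2\right) = 48$)
$- \frac{370287}{-295922} + \frac{41034}{S{\left(-579 \right)}} = - \frac{370287}{-295922} + \frac{41034}{48} = \left(-370287\right) \left(- \frac{1}{295922}\right) + 41034 \cdot \frac{1}{48} = \frac{370287}{295922} + \frac{6839}{8} = \frac{1013386427}{1183688}$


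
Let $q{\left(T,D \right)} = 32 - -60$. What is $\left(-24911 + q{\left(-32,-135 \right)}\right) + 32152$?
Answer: $7333$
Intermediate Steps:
$q{\left(T,D \right)} = 92$ ($q{\left(T,D \right)} = 32 + 60 = 92$)
$\left(-24911 + q{\left(-32,-135 \right)}\right) + 32152 = \left(-24911 + 92\right) + 32152 = -24819 + 32152 = 7333$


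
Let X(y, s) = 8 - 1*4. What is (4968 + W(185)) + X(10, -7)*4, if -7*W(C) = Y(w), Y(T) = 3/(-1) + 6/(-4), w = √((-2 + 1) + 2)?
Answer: 69785/14 ≈ 4984.6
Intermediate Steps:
X(y, s) = 4 (X(y, s) = 8 - 4 = 4)
w = 1 (w = √(-1 + 2) = √1 = 1)
Y(T) = -9/2 (Y(T) = 3*(-1) + 6*(-¼) = -3 - 3/2 = -9/2)
W(C) = 9/14 (W(C) = -⅐*(-9/2) = 9/14)
(4968 + W(185)) + X(10, -7)*4 = (4968 + 9/14) + 4*4 = 69561/14 + 16 = 69785/14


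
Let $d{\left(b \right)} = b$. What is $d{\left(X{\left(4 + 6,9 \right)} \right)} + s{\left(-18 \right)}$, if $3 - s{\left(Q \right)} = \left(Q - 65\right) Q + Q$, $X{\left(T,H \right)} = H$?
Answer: $-1464$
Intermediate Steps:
$s{\left(Q \right)} = 3 - Q - Q \left(-65 + Q\right)$ ($s{\left(Q \right)} = 3 - \left(\left(Q - 65\right) Q + Q\right) = 3 - \left(\left(-65 + Q\right) Q + Q\right) = 3 - \left(Q \left(-65 + Q\right) + Q\right) = 3 - \left(Q + Q \left(-65 + Q\right)\right) = 3 - Q - Q \left(-65 + Q\right)$)
$d{\left(X{\left(4 + 6,9 \right)} \right)} + s{\left(-18 \right)} = 9 + \left(3 - \left(-18\right)^{2} + 64 \left(-18\right)\right) = 9 - 1473 = -1464$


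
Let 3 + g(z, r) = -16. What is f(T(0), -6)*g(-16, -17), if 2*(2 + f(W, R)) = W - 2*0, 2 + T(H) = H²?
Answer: 57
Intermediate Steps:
g(z, r) = -19 (g(z, r) = -3 - 16 = -19)
T(H) = -2 + H²
f(W, R) = -2 + W/2 (f(W, R) = -2 + (W - 2*0)/2 = -2 + (W + 0)/2 = -2 + W/2)
f(T(0), -6)*g(-16, -17) = (-2 + (-2 + 0²)/2)*(-19) = (-2 + (-2 + 0)/2)*(-19) = (-2 + (½)*(-2))*(-19) = (-2 - 1)*(-19) = -3*(-19) = 57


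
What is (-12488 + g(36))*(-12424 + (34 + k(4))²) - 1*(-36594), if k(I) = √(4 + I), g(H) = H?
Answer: 140246114 - 1693472*√2 ≈ 1.3785e+8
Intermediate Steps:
(-12488 + g(36))*(-12424 + (34 + k(4))²) - 1*(-36594) = (-12488 + 36)*(-12424 + (34 + √(4 + 4))²) - 1*(-36594) = -12452*(-12424 + (34 + √8)²) + 36594 = -12452*(-12424 + (34 + 2*√2)²) + 36594 = (154703648 - 12452*(34 + 2*√2)²) + 36594 = 154740242 - 12452*(34 + 2*√2)²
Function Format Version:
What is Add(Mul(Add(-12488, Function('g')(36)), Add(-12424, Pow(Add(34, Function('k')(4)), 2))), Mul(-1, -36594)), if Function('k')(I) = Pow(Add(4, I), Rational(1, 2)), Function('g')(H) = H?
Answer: Add(140246114, Mul(-1693472, Pow(2, Rational(1, 2)))) ≈ 1.3785e+8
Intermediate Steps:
Add(Mul(Add(-12488, Function('g')(36)), Add(-12424, Pow(Add(34, Function('k')(4)), 2))), Mul(-1, -36594)) = Add(Mul(Add(-12488, 36), Add(-12424, Pow(Add(34, Pow(Add(4, 4), Rational(1, 2))), 2))), Mul(-1, -36594)) = Add(Mul(-12452, Add(-12424, Pow(Add(34, Pow(8, Rational(1, 2))), 2))), 36594) = Add(Mul(-12452, Add(-12424, Pow(Add(34, Mul(2, Pow(2, Rational(1, 2)))), 2))), 36594) = Add(Add(154703648, Mul(-12452, Pow(Add(34, Mul(2, Pow(2, Rational(1, 2)))), 2))), 36594) = Add(154740242, Mul(-12452, Pow(Add(34, Mul(2, Pow(2, Rational(1, 2)))), 2)))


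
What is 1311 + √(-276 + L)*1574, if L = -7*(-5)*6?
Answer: 1311 + 1574*I*√66 ≈ 1311.0 + 12787.0*I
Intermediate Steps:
L = 210 (L = 35*6 = 210)
1311 + √(-276 + L)*1574 = 1311 + √(-276 + 210)*1574 = 1311 + √(-66)*1574 = 1311 + (I*√66)*1574 = 1311 + 1574*I*√66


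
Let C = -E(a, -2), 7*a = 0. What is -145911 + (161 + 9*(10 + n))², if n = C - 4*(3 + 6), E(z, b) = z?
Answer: -140582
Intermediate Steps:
a = 0 (a = (⅐)*0 = 0)
C = 0 (C = -1*0 = 0)
n = -36 (n = 0 - 4*(3 + 6) = 0 - 4*9 = 0 - 1*36 = 0 - 36 = -36)
-145911 + (161 + 9*(10 + n))² = -145911 + (161 + 9*(10 - 36))² = -145911 + (161 + 9*(-26))² = -145911 + (161 - 234)² = -145911 + (-73)² = -145911 + 5329 = -140582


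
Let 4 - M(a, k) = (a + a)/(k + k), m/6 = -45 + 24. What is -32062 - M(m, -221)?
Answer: -7086460/221 ≈ -32065.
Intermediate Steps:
m = -126 (m = 6*(-45 + 24) = 6*(-21) = -126)
M(a, k) = 4 - a/k (M(a, k) = 4 - (a + a)/(k + k) = 4 - 2*a/(2*k) = 4 - 2*a*1/(2*k) = 4 - a/k)
-32062 - M(m, -221) = -32062 - (4 - 1*(-126)/(-221)) = -32062 - (4 - 1*(-126)*(-1/221)) = -32062 - (4 - 126/221) = -32062 - 1*758/221 = -32062 - 758/221 = -7086460/221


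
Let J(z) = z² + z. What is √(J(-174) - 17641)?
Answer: √12461 ≈ 111.63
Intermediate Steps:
J(z) = z + z²
√(J(-174) - 17641) = √(-174*(1 - 174) - 17641) = √(-174*(-173) - 17641) = √(30102 - 17641) = √12461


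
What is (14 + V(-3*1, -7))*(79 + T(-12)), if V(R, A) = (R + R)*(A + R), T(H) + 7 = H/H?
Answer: 5402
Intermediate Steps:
T(H) = -6 (T(H) = -7 + H/H = -7 + 1 = -6)
V(R, A) = 2*R*(A + R) (V(R, A) = (2*R)*(A + R) = 2*R*(A + R))
(14 + V(-3*1, -7))*(79 + T(-12)) = (14 + 2*(-3*1)*(-7 - 3*1))*(79 - 6) = (14 + 2*(-3)*(-7 - 3))*73 = (14 + 2*(-3)*(-10))*73 = (14 + 60)*73 = 74*73 = 5402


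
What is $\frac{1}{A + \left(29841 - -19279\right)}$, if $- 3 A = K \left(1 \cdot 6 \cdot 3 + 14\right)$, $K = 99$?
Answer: $\frac{1}{48064} \approx 2.0806 \cdot 10^{-5}$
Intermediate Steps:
$A = -1056$ ($A = - \frac{99 \left(1 \cdot 6 \cdot 3 + 14\right)}{3} = - \frac{99 \left(6 \cdot 3 + 14\right)}{3} = - \frac{99 \left(18 + 14\right)}{3} = - \frac{99 \cdot 32}{3} = \left(- \frac{1}{3}\right) 3168 = -1056$)
$\frac{1}{A + \left(29841 - -19279\right)} = \frac{1}{-1056 + \left(29841 - -19279\right)} = \frac{1}{-1056 + \left(29841 + 19279\right)} = \frac{1}{-1056 + 49120} = \frac{1}{48064}$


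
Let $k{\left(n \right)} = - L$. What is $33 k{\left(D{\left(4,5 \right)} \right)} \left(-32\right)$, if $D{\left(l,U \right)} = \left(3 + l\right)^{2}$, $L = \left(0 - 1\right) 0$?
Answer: $0$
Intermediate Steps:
$L = 0$ ($L = \left(0 - 1\right) 0 = \left(-1\right) 0 = 0$)
$k{\left(n \right)} = 0$ ($k{\left(n \right)} = \left(-1\right) 0 = 0$)
$33 k{\left(D{\left(4,5 \right)} \right)} \left(-32\right) = 33 \cdot 0 \left(-32\right) = 0 \left(-32\right) = 0$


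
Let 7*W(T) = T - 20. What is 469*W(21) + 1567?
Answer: 1634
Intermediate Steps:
W(T) = -20/7 + T/7 (W(T) = (T - 20)/7 = (-20 + T)/7 = -20/7 + T/7)
469*W(21) + 1567 = 469*(-20/7 + (⅐)*21) + 1567 = 469*(-20/7 + 3) + 1567 = 469*(⅐) + 1567 = 67 + 1567 = 1634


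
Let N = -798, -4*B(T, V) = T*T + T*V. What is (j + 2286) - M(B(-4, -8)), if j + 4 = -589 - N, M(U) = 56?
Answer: 2435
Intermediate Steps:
B(T, V) = -T²/4 - T*V/4 (B(T, V) = -(T*T + T*V)/4 = -(T² + T*V)/4 = -T²/4 - T*V/4)
j = 205 (j = -4 + (-589 - 1*(-798)) = -4 + (-589 + 798) = -4 + 209 = 205)
(j + 2286) - M(B(-4, -8)) = (205 + 2286) - 1*56 = 2491 - 56 = 2435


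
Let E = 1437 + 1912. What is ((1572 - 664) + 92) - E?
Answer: -2349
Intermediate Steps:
E = 3349
((1572 - 664) + 92) - E = ((1572 - 664) + 92) - 1*3349 = (908 + 92) - 3349 = 1000 - 3349 = -2349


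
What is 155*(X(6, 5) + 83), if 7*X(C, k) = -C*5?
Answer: 85405/7 ≈ 12201.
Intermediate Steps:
X(C, k) = -5*C/7 (X(C, k) = (-C*5)/7 = (-5*C)/7 = -5*C/7)
155*(X(6, 5) + 83) = 155*(-5/7*6 + 83) = 155*(-30/7 + 83) = 155*(551/7) = 85405/7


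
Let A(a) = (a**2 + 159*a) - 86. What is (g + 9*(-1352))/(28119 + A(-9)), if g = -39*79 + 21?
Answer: -15228/26683 ≈ -0.57070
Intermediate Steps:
g = -3060 (g = -3081 + 21 = -3060)
A(a) = -86 + a**2 + 159*a
(g + 9*(-1352))/(28119 + A(-9)) = (-3060 + 9*(-1352))/(28119 + (-86 + (-9)**2 + 159*(-9))) = (-3060 - 12168)/(28119 + (-86 + 81 - 1431)) = -15228/(28119 - 1436) = -15228/26683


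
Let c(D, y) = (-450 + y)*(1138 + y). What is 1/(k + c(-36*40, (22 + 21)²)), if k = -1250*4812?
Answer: -1/1836187 ≈ -5.4461e-7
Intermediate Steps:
k = -6015000
1/(k + c(-36*40, (22 + 21)²)) = 1/(-6015000 + (-512100 + ((22 + 21)²)² + 688*(22 + 21)²)) = 1/(-6015000 + (-512100 + (43²)² + 688*43²)) = 1/(-6015000 + (-512100 + 1849² + 688*1849)) = 1/(-6015000 + (-512100 + 3418801 + 1272112)) = 1/(-6015000 + 4178813) = 1/(-1836187) = -1/1836187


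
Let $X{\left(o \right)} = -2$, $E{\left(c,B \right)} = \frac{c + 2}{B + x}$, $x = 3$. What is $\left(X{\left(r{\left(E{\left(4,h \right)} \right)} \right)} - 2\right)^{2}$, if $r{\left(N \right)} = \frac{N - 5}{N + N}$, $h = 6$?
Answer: $16$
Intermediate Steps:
$E{\left(c,B \right)} = \frac{2 + c}{3 + B}$ ($E{\left(c,B \right)} = \frac{c + 2}{B + 3} = \frac{2 + c}{3 + B}$)
$r{\left(N \right)} = \frac{-5 + N}{2 N}$
$\left(X{\left(r{\left(E{\left(4,h \right)} \right)} \right)} - 2\right)^{2} = \left(-2 - 2\right)^{2} = \left(-4\right)^{2} = 16$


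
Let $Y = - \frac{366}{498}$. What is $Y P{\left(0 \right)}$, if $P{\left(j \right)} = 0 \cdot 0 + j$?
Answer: $0$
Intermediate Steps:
$P{\left(j \right)} = j$ ($P{\left(j \right)} = 0 + j = j$)
$Y = - \frac{61}{83}$ ($Y = \left(-366\right) \frac{1}{498} = - \frac{61}{83} \approx -0.73494$)
$Y P{\left(0 \right)} = \left(- \frac{61}{83}\right) 0 = 0$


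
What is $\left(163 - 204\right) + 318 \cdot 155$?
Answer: $49249$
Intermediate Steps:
$\left(163 - 204\right) + 318 \cdot 155 = -41 + 49290 = 49249$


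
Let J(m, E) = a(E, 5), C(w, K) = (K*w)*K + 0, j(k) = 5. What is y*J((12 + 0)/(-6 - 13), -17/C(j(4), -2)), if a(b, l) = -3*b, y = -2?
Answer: -51/10 ≈ -5.1000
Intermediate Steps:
C(w, K) = w*K**2 (C(w, K) = w*K**2 + 0 = w*K**2)
J(m, E) = -3*E
y*J((12 + 0)/(-6 - 13), -17/C(j(4), -2)) = -(-6)*(-17/(5*(-2)**2)) = -(-6)*(-17/(5*4)) = -(-6)*(-17/20) = -(-6)*(-17*1/20) = -(-6)*(-17)/20 = -2*51/20 = -51/10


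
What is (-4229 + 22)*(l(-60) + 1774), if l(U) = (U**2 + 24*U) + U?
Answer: -16297918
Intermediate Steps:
l(U) = U**2 + 25*U
(-4229 + 22)*(l(-60) + 1774) = (-4229 + 22)*(-60*(25 - 60) + 1774) = -4207*(-60*(-35) + 1774) = -4207*(2100 + 1774) = -4207*3874 = -16297918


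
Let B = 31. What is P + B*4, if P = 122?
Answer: 246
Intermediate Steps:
P + B*4 = 122 + 31*4 = 122 + 124 = 246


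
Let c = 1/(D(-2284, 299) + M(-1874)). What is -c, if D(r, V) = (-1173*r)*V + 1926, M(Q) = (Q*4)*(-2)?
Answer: -1/801077386 ≈ -1.2483e-9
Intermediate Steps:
M(Q) = -8*Q (M(Q) = (4*Q)*(-2) = -8*Q)
D(r, V) = 1926 - 1173*V*r (D(r, V) = -1173*V*r + 1926 = 1926 - 1173*V*r)
c = 1/801077386 (c = 1/((1926 - 1173*299*(-2284)) - 8*(-1874)) = 1/((1926 + 801060468) + 14992) = 1/(801062394 + 14992) = 1/801077386 ≈ 1.2483e-9)
-c = -1*1/801077386 = -1/801077386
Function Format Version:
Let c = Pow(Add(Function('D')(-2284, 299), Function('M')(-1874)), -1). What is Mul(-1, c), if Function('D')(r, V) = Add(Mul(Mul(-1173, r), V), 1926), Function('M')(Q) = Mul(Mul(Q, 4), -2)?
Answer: Rational(-1, 801077386) ≈ -1.2483e-9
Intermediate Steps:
Function('M')(Q) = Mul(-8, Q) (Function('M')(Q) = Mul(Mul(4, Q), -2) = Mul(-8, Q))
Function('D')(r, V) = Add(1926, Mul(-1173, V, r)) (Function('D')(r, V) = Add(Mul(-1173, V, r), 1926) = Add(1926, Mul(-1173, V, r)))
c = Rational(1, 801077386) (c = Pow(Add(Add(1926, Mul(-1173, 299, -2284)), Mul(-8, -1874)), -1) = Pow(Add(Add(1926, 801060468), 14992), -1) = Pow(Add(801062394, 14992), -1) = Pow(801077386, -1) = Rational(1, 801077386) ≈ 1.2483e-9)
Mul(-1, c) = Mul(-1, Rational(1, 801077386)) = Rational(-1, 801077386)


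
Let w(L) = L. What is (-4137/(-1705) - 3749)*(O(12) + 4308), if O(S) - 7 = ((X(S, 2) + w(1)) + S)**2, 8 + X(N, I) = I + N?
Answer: -29869857808/1705 ≈ -1.7519e+7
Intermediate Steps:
X(N, I) = -8 + I + N (X(N, I) = -8 + (I + N) = -8 + I + N)
O(S) = 7 + (-5 + 2*S)**2 (O(S) = 7 + (((-8 + 2 + S) + 1) + S)**2 = 7 + (((-6 + S) + 1) + S)**2 = 7 + ((-5 + S) + S)**2 = 7 + (-5 + 2*S)**2)
(-4137/(-1705) - 3749)*(O(12) + 4308) = (-4137/(-1705) - 3749)*((7 + (-5 + 2*12)**2) + 4308) = (-4137*(-1/1705) - 3749)*((7 + (-5 + 24)**2) + 4308) = (4137/1705 - 3749)*((7 + 19**2) + 4308) = -6387908*((7 + 361) + 4308)/1705 = -6387908*(368 + 4308)/1705 = -6387908/1705*4676 = -29869857808/1705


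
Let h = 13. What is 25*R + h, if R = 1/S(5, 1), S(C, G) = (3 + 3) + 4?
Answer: 31/2 ≈ 15.500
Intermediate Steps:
S(C, G) = 10 (S(C, G) = 6 + 4 = 10)
R = ⅒ (R = 1/10 = ⅒ ≈ 0.10000)
25*R + h = 25*(⅒) + 13 = 5/2 + 13 = 31/2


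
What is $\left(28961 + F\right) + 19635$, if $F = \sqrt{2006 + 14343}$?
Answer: $48596 + \sqrt{16349} \approx 48724.0$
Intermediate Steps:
$F = \sqrt{16349} \approx 127.86$
$\left(28961 + F\right) + 19635 = \left(28961 + \sqrt{16349}\right) + 19635 = 48596 + \sqrt{16349}$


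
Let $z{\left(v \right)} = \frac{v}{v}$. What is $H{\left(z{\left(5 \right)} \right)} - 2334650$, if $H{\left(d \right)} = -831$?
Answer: $-2335481$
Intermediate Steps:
$z{\left(v \right)} = 1$
$H{\left(z{\left(5 \right)} \right)} - 2334650 = -831 - 2334650 = -2335481$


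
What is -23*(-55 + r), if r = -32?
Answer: 2001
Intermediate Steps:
-23*(-55 + r) = -23*(-55 - 32) = -23*(-87) = 2001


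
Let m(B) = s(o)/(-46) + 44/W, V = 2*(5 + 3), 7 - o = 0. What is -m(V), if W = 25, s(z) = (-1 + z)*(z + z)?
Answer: 38/575 ≈ 0.066087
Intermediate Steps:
o = 7 (o = 7 - 1*0 = 7 + 0 = 7)
s(z) = 2*z*(-1 + z) (s(z) = (-1 + z)*(2*z) = 2*z*(-1 + z))
V = 16 (V = 2*8 = 16)
m(B) = -38/575 (m(B) = (2*7*(-1 + 7))/(-46) + 44/25 = (2*7*6)*(-1/46) + 44*(1/25) = 84*(-1/46) + 44/25 = -42/23 + 44/25 = -38/575)
-m(V) = -1*(-38/575) = 38/575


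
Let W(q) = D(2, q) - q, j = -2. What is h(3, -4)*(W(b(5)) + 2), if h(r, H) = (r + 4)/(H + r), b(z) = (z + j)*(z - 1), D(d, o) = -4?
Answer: 98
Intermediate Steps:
b(z) = (-1 + z)*(-2 + z) (b(z) = (z - 2)*(z - 1) = (-2 + z)*(-1 + z) = (-1 + z)*(-2 + z))
h(r, H) = (4 + r)/(H + r)
W(q) = -4 - q
h(3, -4)*(W(b(5)) + 2) = ((4 + 3)/(-4 + 3))*((-4 - (2 + 5² - 3*5)) + 2) = (7/(-1))*((-4 - (2 + 25 - 15)) + 2) = (-1*7)*((-4 - 1*12) + 2) = -7*((-4 - 12) + 2) = -7*(-16 + 2) = -7*(-14) = 98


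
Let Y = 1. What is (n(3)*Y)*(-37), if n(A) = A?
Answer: -111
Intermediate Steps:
(n(3)*Y)*(-37) = (3*1)*(-37) = 3*(-37) = -111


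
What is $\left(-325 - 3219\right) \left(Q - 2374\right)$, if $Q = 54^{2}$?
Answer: $-1920848$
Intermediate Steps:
$Q = 2916$
$\left(-325 - 3219\right) \left(Q - 2374\right) = \left(-325 - 3219\right) \left(2916 - 2374\right) = \left(-3544\right) 542 = -1920848$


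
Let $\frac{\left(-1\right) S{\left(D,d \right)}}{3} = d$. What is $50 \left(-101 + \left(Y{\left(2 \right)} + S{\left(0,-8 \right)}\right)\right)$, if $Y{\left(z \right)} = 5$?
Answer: $-3600$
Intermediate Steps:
$S{\left(D,d \right)} = - 3 d$
$50 \left(-101 + \left(Y{\left(2 \right)} + S{\left(0,-8 \right)}\right)\right) = 50 \left(-101 + \left(5 - -24\right)\right) = 50 \left(-101 + \left(5 + 24\right)\right) = 50 \left(-101 + 29\right) = 50 \left(-72\right) = -3600$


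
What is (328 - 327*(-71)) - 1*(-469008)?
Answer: 492553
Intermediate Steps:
(328 - 327*(-71)) - 1*(-469008) = (328 + 23217) + 469008 = 23545 + 469008 = 492553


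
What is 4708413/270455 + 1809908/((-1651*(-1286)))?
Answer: 5243167615979/287113134815 ≈ 18.262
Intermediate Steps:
4708413/270455 + 1809908/((-1651*(-1286))) = 4708413*(1/270455) + 1809908/2123186 = 4708413/270455 + 1809908*(1/2123186) = 4708413/270455 + 904954/1061593 = 5243167615979/287113134815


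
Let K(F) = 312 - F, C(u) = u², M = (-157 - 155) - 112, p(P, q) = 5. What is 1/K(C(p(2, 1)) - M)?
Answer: -1/137 ≈ -0.0072993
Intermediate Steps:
M = -424 (M = -312 - 112 = -424)
1/K(C(p(2, 1)) - M) = 1/(312 - (5² - 1*(-424))) = 1/(312 - (25 + 424)) = 1/(312 - 1*449) = 1/(312 - 449) = 1/(-137) = -1/137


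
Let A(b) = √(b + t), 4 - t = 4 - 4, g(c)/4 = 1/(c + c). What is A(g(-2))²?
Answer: 3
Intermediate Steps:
g(c) = 2/c (g(c) = 4/(c + c) = 4/((2*c)) = 4*(1/(2*c)) = 2/c)
t = 4 (t = 4 - (4 - 4) = 4 - 1*0 = 4 + 0 = 4)
A(b) = √(4 + b) (A(b) = √(b + 4) = √(4 + b))
A(g(-2))² = (√(4 + 2/(-2)))² = (√(4 + 2*(-½)))² = (√(4 - 1))² = (√3)² = 3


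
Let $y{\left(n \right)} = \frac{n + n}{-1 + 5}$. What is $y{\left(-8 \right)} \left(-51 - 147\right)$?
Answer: $792$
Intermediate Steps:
$y{\left(n \right)} = \frac{n}{2}$ ($y{\left(n \right)} = \frac{2 n}{4} = 2 n \frac{1}{4} = \frac{n}{2}$)
$y{\left(-8 \right)} \left(-51 - 147\right) = \frac{1}{2} \left(-8\right) \left(-51 - 147\right) = \left(-4\right) \left(-198\right) = 792$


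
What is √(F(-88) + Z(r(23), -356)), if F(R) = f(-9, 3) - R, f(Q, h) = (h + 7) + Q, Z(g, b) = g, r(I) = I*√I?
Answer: √(89 + 23*√23) ≈ 14.118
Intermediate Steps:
r(I) = I^(3/2)
f(Q, h) = 7 + Q + h (f(Q, h) = (7 + h) + Q = 7 + Q + h)
F(R) = 1 - R (F(R) = (7 - 9 + 3) - R = 1 - R)
√(F(-88) + Z(r(23), -356)) = √((1 - 1*(-88)) + 23^(3/2)) = √((1 + 88) + 23*√23) = √(89 + 23*√23)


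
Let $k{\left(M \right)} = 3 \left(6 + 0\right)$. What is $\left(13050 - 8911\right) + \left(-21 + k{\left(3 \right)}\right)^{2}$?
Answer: $4148$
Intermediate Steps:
$k{\left(M \right)} = 18$ ($k{\left(M \right)} = 3 \cdot 6 = 18$)
$\left(13050 - 8911\right) + \left(-21 + k{\left(3 \right)}\right)^{2} = \left(13050 - 8911\right) + \left(-21 + 18\right)^{2} = 4139 + \left(-3\right)^{2} = 4139 + 9 = 4148$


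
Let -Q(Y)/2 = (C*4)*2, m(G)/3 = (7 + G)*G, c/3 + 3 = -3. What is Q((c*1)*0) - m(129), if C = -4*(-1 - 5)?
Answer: -53016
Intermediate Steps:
C = 24 (C = -4*(-6) = 24)
c = -18 (c = -9 + 3*(-3) = -9 - 9 = -18)
m(G) = 3*G*(7 + G) (m(G) = 3*((7 + G)*G) = 3*(G*(7 + G)) = 3*G*(7 + G))
Q(Y) = -384 (Q(Y) = -2*24*4*2 = -192*2 = -2*192 = -384)
Q((c*1)*0) - m(129) = -384 - 3*129*(7 + 129) = -384 - 3*129*136 = -384 - 1*52632 = -384 - 52632 = -53016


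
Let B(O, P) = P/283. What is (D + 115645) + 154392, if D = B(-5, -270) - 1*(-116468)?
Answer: 109380645/283 ≈ 3.8650e+5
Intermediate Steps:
B(O, P) = P/283 (B(O, P) = P*(1/283) = P/283)
D = 32960174/283 (D = (1/283)*(-270) - 1*(-116468) = -270/283 + 116468 = 32960174/283 ≈ 1.1647e+5)
(D + 115645) + 154392 = (32960174/283 + 115645) + 154392 = 65687709/283 + 154392 = 109380645/283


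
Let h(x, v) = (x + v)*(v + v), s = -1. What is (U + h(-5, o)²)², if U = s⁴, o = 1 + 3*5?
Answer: 15352449025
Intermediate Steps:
o = 16 (o = 1 + 15 = 16)
h(x, v) = 2*v*(v + x) (h(x, v) = (v + x)*(2*v) = 2*v*(v + x))
U = 1 (U = (-1)⁴ = 1)
(U + h(-5, o)²)² = (1 + (2*16*(16 - 5))²)² = (1 + (2*16*11)²)² = (1 + 352²)² = (1 + 123904)² = 123905² = 15352449025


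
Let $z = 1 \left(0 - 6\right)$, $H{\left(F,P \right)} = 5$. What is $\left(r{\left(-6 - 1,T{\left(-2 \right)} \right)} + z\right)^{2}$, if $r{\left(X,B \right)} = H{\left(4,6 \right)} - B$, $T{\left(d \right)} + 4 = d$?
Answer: $25$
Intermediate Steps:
$T{\left(d \right)} = -4 + d$
$r{\left(X,B \right)} = 5 - B$
$z = -6$ ($z = 1 \left(-6\right) = -6$)
$\left(r{\left(-6 - 1,T{\left(-2 \right)} \right)} + z\right)^{2} = \left(\left(5 - \left(-4 - 2\right)\right) - 6\right)^{2} = \left(\left(5 - -6\right) - 6\right)^{2} = \left(\left(5 + 6\right) - 6\right)^{2} = \left(11 - 6\right)^{2} = 5^{2} = 25$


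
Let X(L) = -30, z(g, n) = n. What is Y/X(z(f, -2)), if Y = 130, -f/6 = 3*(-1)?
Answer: -13/3 ≈ -4.3333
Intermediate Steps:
f = 18 (f = -18*(-1) = -6*(-3) = 18)
Y/X(z(f, -2)) = 130/(-30) = 130*(-1/30) = -13/3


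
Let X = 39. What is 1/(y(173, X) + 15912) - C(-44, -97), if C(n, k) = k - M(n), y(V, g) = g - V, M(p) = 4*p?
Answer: -1246461/15778 ≈ -79.000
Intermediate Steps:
C(n, k) = k - 4*n
1/(y(173, X) + 15912) - C(-44, -97) = 1/((39 - 1*173) + 15912) - (-97 - 4*(-44)) = 1/((39 - 173) + 15912) - (-97 + 176) = 1/(-134 + 15912) - 1*79 = 1/15778 - 79 = -1246461/15778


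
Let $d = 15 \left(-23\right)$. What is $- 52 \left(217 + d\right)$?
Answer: $6656$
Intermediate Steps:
$d = -345$
$- 52 \left(217 + d\right) = - 52 \left(217 - 345\right) = \left(-52\right) \left(-128\right) = 6656$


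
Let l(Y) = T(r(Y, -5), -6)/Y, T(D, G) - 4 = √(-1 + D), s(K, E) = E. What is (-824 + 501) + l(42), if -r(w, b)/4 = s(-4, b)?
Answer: -6781/21 + √19/42 ≈ -322.80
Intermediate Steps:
r(w, b) = -4*b
T(D, G) = 4 + √(-1 + D)
l(Y) = (4 + √19)/Y (l(Y) = (4 + √(-1 - 4*(-5)))/Y = (4 + √(-1 + 20))/Y = (4 + √19)/Y)
(-824 + 501) + l(42) = (-824 + 501) + (4 + √19)/42 = -323 + (4 + √19)/42 = -323 + (2/21 + √19/42) = -6781/21 + √19/42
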